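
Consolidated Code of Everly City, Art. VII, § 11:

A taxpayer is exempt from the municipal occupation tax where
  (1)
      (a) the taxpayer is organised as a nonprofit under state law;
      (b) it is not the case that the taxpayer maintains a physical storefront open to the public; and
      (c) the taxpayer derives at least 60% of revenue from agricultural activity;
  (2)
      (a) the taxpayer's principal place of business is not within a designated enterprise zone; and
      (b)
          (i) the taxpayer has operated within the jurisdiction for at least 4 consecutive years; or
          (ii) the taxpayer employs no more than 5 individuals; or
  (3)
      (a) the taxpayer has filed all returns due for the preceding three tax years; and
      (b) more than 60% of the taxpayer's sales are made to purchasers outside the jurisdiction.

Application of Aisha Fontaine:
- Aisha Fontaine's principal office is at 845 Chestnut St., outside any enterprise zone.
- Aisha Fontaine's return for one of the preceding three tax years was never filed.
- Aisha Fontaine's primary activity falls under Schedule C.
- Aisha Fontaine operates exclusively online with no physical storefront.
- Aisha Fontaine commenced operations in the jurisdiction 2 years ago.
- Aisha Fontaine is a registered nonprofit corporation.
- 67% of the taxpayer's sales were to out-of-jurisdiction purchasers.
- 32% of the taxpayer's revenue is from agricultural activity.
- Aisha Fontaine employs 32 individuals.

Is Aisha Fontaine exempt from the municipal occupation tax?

(a) nonprofit — satisfied.
(b) not (has storefront) — satisfied.
(c) ≥60% agricultural — not satisfied.
So (1) is not satisfied (T AND T AND F).
(a) not (in enterprise zone) — met.
(i) ≥ 4 yrs in jurisdiction — fails.
(ii) ≤ 5 employees — not satisfied.
(b) = F OR F = false.
So (2) is not satisfied (T AND F).
(a) returns current — fails.
(b) >60% out-of-jur. sales — met.
So (3) is not satisfied (F AND T).
Overall = F OR F OR F = false.

No — not exempt.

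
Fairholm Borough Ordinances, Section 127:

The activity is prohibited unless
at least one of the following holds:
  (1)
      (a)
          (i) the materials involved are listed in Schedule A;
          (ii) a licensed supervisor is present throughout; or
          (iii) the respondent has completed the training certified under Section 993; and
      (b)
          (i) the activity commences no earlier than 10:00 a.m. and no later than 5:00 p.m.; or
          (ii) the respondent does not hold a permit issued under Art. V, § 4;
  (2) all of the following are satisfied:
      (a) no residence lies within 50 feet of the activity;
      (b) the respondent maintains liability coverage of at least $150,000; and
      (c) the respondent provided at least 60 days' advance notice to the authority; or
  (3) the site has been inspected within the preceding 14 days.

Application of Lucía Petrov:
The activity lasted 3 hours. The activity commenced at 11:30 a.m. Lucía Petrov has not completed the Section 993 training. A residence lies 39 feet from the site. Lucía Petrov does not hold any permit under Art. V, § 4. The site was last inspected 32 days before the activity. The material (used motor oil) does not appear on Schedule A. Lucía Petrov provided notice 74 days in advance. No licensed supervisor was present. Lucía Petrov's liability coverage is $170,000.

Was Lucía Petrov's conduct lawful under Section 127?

(i) Schedule A material — fails.
(ii) supervisor present — not met.
(iii) training certified — not satisfied.
(a) = F OR F OR F = false.
(i) start within hours — holds.
(ii) not (holds permit) — satisfied.
(b) = T OR T = true.
(1) = F AND T = false.
(a) no residence in 50 ft — not met.
(b) coverage ≥ $150,000 — satisfied.
(c) ≥60 days' notice — met.
(2): F AND T AND T → false.
(3) site inspected — not satisfied.
Overall: F OR F OR F → false.

No — unlawful.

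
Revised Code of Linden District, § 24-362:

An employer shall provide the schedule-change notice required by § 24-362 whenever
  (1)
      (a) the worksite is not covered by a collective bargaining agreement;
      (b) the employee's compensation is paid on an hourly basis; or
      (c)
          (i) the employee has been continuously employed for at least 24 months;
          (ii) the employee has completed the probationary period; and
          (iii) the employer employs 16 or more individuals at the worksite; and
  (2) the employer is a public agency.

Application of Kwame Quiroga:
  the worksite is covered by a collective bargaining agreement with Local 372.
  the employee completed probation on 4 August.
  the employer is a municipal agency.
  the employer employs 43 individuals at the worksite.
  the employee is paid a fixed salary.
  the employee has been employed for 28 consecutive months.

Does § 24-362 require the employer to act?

(a) no CBA — not satisfied.
(b) hourly-paid — not satisfied.
(i) tenure ≥ 24 mo. — holds.
(ii) past probation — holds.
(iii) ≥ 16 at site — satisfied.
(c) = T AND T AND T = true.
(1): F OR F OR T → true.
(2) public agency — satisfied.
Overall: T AND T → true.

Yes — required.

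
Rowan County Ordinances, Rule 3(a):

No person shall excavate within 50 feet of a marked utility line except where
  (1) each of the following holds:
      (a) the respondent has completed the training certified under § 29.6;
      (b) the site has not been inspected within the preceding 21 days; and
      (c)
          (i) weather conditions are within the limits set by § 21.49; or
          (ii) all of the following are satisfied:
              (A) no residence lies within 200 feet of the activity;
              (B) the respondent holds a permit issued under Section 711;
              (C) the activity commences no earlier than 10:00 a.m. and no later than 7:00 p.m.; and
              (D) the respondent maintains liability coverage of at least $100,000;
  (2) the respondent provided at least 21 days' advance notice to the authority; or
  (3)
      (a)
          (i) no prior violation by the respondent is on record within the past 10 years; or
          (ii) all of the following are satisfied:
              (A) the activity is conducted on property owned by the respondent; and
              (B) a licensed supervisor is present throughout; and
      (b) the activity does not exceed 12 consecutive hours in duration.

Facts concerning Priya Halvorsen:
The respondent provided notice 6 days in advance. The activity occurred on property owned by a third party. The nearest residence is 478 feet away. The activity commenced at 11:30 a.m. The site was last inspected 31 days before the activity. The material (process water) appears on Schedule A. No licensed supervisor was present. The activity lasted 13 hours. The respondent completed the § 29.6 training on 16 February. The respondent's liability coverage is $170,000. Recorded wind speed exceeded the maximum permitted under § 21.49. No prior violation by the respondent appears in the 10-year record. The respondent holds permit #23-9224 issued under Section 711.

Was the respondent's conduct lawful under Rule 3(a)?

Yes — lawful.

(a) training certified — holds.
(b) not (site inspected) — satisfied.
(i) weather ok — fails.
(A) no residence in 200 ft — holds.
(B) holds permit — satisfied.
(C) start within hours — holds.
(D) coverage ≥ $100,000 — met.
(ii): T AND T AND T AND T → true.
(c) = F OR T = true.
(1): T AND T AND T → true.
(2) ≥21 days' notice — fails.
(i) no prior violation — met.
(A) own property — not satisfied.
(B) supervisor present — fails.
(ii) = F AND F = false.
(a) = T OR F = true.
(b) ≤ 12 hrs duration — fails.
(3): T AND F → false.
So Overall is satisfied (T OR F OR F).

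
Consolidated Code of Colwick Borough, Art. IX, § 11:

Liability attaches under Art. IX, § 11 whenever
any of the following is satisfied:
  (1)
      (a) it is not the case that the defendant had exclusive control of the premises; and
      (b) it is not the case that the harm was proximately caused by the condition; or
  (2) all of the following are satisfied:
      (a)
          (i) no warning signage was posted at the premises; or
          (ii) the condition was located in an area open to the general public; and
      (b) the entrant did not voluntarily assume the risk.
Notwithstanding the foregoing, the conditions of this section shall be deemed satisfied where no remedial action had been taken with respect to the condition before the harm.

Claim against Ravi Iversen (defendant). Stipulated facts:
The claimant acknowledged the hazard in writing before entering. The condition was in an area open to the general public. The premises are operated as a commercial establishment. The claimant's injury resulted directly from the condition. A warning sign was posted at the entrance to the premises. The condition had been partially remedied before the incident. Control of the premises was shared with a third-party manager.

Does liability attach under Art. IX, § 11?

No — not liable.

(a) not (exclusive control) — holds.
(b) not (proximate cause) — not met.
So (1) is not satisfied (T AND F).
(i) no signage posted — fails.
(ii) public area — holds.
(a) = F OR T = true.
(b) no assumed risk — not met.
(2) = T AND F = false.
Overall = F OR F = false.
Exception (no remedial action) — not satisfied.
Result: main false OR exception false → false.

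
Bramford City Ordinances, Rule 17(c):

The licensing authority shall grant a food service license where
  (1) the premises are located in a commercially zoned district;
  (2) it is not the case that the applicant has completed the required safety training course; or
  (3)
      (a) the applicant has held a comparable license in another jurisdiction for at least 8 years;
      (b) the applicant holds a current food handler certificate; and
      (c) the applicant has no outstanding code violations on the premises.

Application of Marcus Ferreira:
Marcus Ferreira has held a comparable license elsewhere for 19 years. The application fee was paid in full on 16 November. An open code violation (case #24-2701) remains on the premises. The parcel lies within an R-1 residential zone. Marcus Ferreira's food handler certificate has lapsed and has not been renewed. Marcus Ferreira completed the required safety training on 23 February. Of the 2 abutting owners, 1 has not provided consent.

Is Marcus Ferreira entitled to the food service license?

No — denied.

(1) commercially zoned — not met.
(2) not (safety training) — not satisfied.
(a) prior license ≥ 8 yr — met.
(b) food handler cert. — fails.
(c) no code violations — not met.
So (3) is not satisfied (T AND F AND F).
Overall: F OR F OR F → false.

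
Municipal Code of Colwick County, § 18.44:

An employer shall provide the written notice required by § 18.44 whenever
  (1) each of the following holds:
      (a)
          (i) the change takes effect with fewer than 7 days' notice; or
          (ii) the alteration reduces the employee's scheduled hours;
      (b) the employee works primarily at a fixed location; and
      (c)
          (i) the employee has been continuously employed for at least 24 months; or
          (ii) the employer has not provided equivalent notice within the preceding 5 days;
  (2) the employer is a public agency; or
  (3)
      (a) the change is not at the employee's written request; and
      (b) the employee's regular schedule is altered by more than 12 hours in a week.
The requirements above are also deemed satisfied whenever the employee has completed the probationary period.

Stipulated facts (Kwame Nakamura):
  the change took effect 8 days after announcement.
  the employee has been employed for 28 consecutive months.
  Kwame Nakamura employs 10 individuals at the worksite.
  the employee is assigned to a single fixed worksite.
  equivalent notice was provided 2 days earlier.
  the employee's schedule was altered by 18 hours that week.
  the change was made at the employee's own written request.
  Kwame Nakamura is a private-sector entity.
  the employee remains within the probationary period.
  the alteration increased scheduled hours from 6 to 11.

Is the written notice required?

No — not required.

(i) < 7 days' notice — not satisfied.
(ii) hours reduced — fails.
So (a) is not satisfied (F OR F).
(b) fixed location — holds.
(i) tenure ≥ 24 mo. — satisfied.
(ii) no recent notice — not satisfied.
(c): T OR F → true.
(1) = F AND T AND T = false.
(2) public agency — not satisfied.
(a) not employee-requested — not met.
(b) schedule shift > 12h — holds.
(3): F AND T → false.
Overall = F OR F OR F = false.
Exception (past probation) — not satisfied.
Result: main false OR exception false → false.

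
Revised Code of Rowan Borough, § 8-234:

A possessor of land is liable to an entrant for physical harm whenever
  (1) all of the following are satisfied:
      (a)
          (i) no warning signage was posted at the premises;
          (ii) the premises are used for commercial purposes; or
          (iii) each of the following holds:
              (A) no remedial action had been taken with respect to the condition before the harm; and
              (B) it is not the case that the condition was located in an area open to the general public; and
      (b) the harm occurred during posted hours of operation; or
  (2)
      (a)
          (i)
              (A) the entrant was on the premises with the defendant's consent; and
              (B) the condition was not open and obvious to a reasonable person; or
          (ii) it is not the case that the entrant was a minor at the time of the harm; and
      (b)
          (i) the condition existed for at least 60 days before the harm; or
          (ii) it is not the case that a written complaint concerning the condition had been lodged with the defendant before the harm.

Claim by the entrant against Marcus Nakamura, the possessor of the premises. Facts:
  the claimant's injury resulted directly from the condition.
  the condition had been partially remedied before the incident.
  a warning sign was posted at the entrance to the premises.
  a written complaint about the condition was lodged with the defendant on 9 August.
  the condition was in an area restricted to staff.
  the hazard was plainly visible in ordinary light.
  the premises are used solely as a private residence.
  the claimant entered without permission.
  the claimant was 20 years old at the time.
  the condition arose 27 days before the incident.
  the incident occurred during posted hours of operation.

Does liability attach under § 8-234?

No — not liable.

(i) no signage posted — not satisfied.
(ii) commercial use — fails.
(A) no remedial action — not satisfied.
(B) not (public area) — met.
So (iii) is not satisfied (F AND T).
(a) = F OR F OR F = false.
(b) during posted hours — met.
(1) = F AND T = false.
(A) consent to enter — fails.
(B) not open/obvious — fails.
(i): F AND F → false.
(ii) not (entrant a minor) — met.
So (a) is satisfied (F OR T).
(i) condition ≥60 days old — fails.
(ii) not (complaint lodged) — fails.
(b): F OR F → false.
(2) = T AND F = false.
Overall = F OR F = false.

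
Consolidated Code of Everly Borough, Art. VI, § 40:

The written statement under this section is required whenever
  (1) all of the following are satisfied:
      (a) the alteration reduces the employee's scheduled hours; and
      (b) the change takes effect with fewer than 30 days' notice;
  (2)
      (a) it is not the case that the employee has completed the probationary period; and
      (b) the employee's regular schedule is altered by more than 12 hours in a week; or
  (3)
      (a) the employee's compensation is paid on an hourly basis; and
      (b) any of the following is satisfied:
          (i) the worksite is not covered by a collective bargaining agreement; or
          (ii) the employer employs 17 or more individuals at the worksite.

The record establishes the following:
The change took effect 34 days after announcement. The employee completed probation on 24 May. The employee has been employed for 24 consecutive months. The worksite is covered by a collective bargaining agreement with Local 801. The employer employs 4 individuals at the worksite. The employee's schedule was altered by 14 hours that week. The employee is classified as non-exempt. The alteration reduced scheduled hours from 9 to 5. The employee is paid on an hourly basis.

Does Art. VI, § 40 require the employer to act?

(a) hours reduced — satisfied.
(b) < 30 days' notice — fails.
(1) = T AND F = false.
(a) not (past probation) — not satisfied.
(b) schedule shift > 12h — satisfied.
(2): F AND T → false.
(a) hourly-paid — satisfied.
(i) no CBA — fails.
(ii) ≥ 17 at site — fails.
(b): F OR F → false.
(3): T AND F → false.
So Overall is not satisfied (F OR F OR F).

No — not required.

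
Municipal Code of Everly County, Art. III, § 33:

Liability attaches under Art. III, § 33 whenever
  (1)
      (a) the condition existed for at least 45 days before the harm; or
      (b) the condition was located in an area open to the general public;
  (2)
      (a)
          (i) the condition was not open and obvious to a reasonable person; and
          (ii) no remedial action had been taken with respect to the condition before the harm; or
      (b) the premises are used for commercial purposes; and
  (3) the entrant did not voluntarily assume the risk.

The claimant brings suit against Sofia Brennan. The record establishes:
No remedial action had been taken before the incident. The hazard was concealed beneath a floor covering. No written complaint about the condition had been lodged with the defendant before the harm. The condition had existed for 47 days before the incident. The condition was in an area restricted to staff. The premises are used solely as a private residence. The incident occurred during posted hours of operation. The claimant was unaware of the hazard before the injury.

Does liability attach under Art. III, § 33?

Yes — liable.

(a) condition ≥45 days old — satisfied.
(b) public area — not satisfied.
(1): T OR F → true.
(i) not open/obvious — satisfied.
(ii) no remedial action — holds.
(a) = T AND T = true.
(b) commercial use — not satisfied.
(2) = T OR F = true.
(3) no assumed risk — satisfied.
Overall: T AND T AND T → true.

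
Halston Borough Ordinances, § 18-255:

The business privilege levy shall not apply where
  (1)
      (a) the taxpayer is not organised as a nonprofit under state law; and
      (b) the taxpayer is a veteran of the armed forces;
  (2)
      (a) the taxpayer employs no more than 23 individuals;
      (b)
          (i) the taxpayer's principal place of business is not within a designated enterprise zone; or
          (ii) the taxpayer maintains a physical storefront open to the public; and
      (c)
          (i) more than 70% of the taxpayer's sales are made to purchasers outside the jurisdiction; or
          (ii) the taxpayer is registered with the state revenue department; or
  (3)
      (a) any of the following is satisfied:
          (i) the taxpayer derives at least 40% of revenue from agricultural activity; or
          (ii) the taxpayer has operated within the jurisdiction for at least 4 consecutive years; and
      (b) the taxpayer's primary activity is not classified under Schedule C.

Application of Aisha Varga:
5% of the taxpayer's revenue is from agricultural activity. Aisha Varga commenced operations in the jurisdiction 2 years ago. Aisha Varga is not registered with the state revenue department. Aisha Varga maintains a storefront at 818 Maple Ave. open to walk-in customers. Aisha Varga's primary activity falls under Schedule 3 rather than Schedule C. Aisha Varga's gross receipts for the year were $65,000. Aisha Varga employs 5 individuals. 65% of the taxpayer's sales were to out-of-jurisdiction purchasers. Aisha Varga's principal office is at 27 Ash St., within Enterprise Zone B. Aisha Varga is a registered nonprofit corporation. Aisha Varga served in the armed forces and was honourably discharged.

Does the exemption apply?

(a) not (nonprofit) — not satisfied.
(b) veteran — met.
So (1) is not satisfied (F AND T).
(a) ≤ 23 employees — met.
(i) not (in enterprise zone) — fails.
(ii) has storefront — holds.
So (b) is satisfied (F OR T).
(i) >70% out-of-jur. sales — not met.
(ii) state-registered — fails.
So (c) is not satisfied (F OR F).
(2) = T AND T AND F = false.
(i) ≥40% agricultural — fails.
(ii) ≥ 4 yrs in jurisdiction — not met.
So (a) is not satisfied (F OR F).
(b) not (Schedule C activity) — satisfied.
(3): F AND T → false.
So Overall is not satisfied (F OR F OR F).

No — not exempt.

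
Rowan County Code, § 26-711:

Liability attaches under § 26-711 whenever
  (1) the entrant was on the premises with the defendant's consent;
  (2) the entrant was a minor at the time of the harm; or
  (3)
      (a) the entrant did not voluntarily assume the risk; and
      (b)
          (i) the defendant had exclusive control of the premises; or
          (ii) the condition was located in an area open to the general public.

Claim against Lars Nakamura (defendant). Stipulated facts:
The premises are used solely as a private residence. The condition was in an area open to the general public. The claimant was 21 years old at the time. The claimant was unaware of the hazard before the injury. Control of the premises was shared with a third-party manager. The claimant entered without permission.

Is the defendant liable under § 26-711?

(1) consent to enter — not satisfied.
(2) entrant a minor — not satisfied.
(a) no assumed risk — met.
(i) exclusive control — fails.
(ii) public area — satisfied.
So (b) is satisfied (F OR T).
(3) = T AND T = true.
Overall: F OR F OR T → true.

Yes — liable.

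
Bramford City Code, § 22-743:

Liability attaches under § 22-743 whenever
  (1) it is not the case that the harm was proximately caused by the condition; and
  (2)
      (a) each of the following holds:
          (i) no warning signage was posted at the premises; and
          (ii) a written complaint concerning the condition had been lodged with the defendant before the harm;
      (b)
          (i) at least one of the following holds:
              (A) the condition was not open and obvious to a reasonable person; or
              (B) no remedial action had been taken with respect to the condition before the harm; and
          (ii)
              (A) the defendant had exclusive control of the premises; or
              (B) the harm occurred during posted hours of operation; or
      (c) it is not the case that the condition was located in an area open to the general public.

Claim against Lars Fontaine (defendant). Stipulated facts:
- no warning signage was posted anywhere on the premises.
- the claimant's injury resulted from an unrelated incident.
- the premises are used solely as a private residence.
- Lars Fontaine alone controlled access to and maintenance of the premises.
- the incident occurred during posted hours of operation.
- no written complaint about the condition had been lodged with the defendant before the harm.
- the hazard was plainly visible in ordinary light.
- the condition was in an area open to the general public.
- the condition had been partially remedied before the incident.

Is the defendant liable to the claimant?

(1) not (proximate cause) — satisfied.
(i) no signage posted — met.
(ii) complaint lodged — not met.
(a) = T AND F = false.
(A) not open/obvious — not satisfied.
(B) no remedial action — fails.
So (i) is not satisfied (F OR F).
(A) exclusive control — satisfied.
(B) during posted hours — satisfied.
(ii) = T OR T = true.
(b): F AND T → false.
(c) not (public area) — fails.
(2) = F OR F OR F = false.
So Overall is not satisfied (T AND F).

No — not liable.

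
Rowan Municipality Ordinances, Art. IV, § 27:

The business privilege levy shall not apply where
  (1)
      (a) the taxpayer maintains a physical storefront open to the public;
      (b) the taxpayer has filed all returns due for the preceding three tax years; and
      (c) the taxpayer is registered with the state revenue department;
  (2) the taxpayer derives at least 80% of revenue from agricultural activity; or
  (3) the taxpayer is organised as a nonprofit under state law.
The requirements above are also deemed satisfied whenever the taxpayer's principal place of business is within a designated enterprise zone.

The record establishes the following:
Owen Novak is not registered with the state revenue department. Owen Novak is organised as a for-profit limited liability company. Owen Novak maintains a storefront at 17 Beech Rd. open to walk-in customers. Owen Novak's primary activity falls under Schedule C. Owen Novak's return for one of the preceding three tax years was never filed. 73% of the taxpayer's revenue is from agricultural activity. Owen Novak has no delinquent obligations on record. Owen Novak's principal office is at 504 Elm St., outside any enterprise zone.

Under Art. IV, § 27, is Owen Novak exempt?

(a) has storefront — holds.
(b) returns current — not satisfied.
(c) state-registered — not met.
(1) = T AND F AND F = false.
(2) ≥80% agricultural — not satisfied.
(3) nonprofit — not satisfied.
Overall: F OR F OR F → false.
Exception (in enterprise zone) — not satisfied.
Result: main false OR exception false → false.

No — not exempt.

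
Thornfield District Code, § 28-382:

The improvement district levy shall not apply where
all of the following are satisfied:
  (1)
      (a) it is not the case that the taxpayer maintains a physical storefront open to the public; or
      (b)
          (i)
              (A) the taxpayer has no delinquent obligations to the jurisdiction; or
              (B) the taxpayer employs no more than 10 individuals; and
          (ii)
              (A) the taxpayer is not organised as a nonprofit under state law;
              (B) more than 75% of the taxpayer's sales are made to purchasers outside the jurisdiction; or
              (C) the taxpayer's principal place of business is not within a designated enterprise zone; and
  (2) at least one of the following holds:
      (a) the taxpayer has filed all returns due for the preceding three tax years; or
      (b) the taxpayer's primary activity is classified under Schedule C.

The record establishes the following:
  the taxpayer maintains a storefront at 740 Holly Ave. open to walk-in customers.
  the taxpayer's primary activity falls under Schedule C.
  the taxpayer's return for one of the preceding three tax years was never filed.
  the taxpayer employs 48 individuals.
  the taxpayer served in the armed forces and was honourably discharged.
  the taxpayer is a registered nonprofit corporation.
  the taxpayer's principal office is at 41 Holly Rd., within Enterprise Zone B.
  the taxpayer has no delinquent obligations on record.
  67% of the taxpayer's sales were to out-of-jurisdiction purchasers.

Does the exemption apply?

(a) not (has storefront) — not satisfied.
(A) no delinquency — holds.
(B) ≤ 10 employees — fails.
(i): T OR F → true.
(A) not (nonprofit) — not met.
(B) >75% out-of-jur. sales — fails.
(C) not (in enterprise zone) — not met.
So (ii) is not satisfied (F OR F OR F).
(b) = T AND F = false.
(1): F OR F → false.
(a) returns current — not met.
(b) Schedule C activity — holds.
(2): F OR T → true.
So Overall is not satisfied (F AND T).

No — not exempt.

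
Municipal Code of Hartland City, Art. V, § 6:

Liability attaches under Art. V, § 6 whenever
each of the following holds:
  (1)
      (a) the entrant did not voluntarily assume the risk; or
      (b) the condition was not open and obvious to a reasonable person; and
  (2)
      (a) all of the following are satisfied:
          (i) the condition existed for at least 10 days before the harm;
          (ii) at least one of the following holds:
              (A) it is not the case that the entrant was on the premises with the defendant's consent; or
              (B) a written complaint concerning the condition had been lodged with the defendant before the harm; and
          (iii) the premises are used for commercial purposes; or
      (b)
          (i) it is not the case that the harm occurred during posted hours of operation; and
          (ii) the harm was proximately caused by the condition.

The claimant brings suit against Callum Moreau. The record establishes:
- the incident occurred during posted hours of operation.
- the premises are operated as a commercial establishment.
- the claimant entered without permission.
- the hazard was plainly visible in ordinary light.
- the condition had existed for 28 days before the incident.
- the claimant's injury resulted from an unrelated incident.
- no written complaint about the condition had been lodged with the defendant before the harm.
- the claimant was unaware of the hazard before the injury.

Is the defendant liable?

(a) no assumed risk — met.
(b) not open/obvious — not satisfied.
(1): T OR F → true.
(i) condition ≥10 days old — holds.
(A) not (consent to enter) — satisfied.
(B) complaint lodged — not satisfied.
(ii) = T OR F = true.
(iii) commercial use — satisfied.
So (a) is satisfied (T AND T AND T).
(i) not (during posted hours) — fails.
(ii) proximate cause — fails.
(b) = F AND F = false.
(2): T OR F → true.
So Overall is satisfied (T AND T).

Yes — liable.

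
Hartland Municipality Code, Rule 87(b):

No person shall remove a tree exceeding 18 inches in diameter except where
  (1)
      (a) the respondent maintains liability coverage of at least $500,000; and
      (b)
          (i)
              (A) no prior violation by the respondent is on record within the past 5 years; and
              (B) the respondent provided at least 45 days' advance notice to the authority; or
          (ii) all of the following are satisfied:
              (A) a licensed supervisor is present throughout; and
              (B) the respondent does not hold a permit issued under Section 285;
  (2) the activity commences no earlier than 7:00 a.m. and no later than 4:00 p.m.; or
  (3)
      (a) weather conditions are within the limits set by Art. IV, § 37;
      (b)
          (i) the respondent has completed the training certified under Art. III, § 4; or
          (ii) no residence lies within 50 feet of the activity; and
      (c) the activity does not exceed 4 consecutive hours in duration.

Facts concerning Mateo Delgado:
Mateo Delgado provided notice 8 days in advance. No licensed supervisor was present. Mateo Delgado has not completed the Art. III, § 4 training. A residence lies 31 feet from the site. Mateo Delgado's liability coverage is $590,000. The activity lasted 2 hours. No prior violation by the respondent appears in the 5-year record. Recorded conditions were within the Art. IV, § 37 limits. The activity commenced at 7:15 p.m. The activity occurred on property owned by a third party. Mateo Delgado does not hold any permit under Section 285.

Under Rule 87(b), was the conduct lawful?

No — unlawful.

(a) coverage ≥ $500,000 — holds.
(A) no prior violation — met.
(B) ≥45 days' notice — not satisfied.
(i) = T AND F = false.
(A) supervisor present — fails.
(B) not (holds permit) — met.
(ii): F AND T → false.
(b) = F OR F = false.
(1) = T AND F = false.
(2) start within hours — fails.
(a) weather ok — satisfied.
(i) training certified — not satisfied.
(ii) no residence in 50 ft — fails.
(b) = F OR F = false.
(c) ≤ 4 hrs duration — met.
(3) = T AND F AND T = false.
So Overall is not satisfied (F OR F OR F).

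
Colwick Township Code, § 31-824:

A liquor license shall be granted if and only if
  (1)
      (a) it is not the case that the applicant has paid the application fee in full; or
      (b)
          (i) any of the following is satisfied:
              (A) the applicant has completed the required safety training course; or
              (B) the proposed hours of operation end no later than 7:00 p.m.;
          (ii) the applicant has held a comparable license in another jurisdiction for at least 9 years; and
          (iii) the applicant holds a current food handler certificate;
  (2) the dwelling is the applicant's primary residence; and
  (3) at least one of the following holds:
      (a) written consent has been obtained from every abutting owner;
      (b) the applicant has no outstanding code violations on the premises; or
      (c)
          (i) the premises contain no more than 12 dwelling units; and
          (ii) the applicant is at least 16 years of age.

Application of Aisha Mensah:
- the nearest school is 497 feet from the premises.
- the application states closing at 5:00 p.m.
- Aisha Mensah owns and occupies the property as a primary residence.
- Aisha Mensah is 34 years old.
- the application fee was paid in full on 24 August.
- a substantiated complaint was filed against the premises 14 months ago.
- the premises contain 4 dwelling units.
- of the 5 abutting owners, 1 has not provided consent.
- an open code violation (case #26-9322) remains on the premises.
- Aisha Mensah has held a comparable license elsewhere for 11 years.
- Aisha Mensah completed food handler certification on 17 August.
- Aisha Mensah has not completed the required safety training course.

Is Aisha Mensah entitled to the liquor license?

(a) not (fee paid) — not met.
(A) safety training — not satisfied.
(B) closes by 7 p.m. — satisfied.
(i) = F OR T = true.
(ii) prior license ≥ 9 yr — satisfied.
(iii) food handler cert. — holds.
So (b) is satisfied (T AND T AND T).
(1): F OR T → true.
(2) primary residence — holds.
(a) all abutters consent — not met.
(b) no code violations — fails.
(i) ≤ 12 units — holds.
(ii) age ≥ 16 — satisfied.
(c) = T AND T = true.
So (3) is satisfied (F OR F OR T).
Overall = T AND T AND T = true.

Yes — granted.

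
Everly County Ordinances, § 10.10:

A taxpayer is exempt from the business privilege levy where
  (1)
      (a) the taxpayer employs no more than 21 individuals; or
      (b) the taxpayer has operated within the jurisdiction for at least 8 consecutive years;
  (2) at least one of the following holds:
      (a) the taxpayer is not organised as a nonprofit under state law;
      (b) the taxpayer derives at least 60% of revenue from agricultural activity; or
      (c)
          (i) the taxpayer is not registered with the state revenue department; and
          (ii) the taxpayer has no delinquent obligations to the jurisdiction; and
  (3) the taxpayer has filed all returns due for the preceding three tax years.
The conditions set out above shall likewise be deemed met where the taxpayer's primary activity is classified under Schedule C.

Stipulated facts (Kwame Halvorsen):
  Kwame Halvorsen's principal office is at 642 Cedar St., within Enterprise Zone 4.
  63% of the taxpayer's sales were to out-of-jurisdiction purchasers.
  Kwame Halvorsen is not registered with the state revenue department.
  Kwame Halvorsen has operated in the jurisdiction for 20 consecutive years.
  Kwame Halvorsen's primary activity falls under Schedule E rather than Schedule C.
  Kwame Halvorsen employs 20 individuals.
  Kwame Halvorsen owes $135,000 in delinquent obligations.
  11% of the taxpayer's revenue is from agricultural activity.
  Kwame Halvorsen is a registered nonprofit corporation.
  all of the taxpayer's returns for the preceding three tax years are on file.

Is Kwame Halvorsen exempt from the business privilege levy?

No — not exempt.

(a) ≤ 21 employees — satisfied.
(b) ≥ 8 yrs in jurisdiction — holds.
So (1) is satisfied (T OR T).
(a) not (nonprofit) — not met.
(b) ≥60% agricultural — not met.
(i) not (state-registered) — satisfied.
(ii) no delinquency — not satisfied.
(c) = T AND F = false.
So (2) is not satisfied (F OR F OR F).
(3) returns current — met.
Overall = T AND F AND T = false.
Exception (Schedule C activity) — not satisfied.
Result: main false OR exception false → false.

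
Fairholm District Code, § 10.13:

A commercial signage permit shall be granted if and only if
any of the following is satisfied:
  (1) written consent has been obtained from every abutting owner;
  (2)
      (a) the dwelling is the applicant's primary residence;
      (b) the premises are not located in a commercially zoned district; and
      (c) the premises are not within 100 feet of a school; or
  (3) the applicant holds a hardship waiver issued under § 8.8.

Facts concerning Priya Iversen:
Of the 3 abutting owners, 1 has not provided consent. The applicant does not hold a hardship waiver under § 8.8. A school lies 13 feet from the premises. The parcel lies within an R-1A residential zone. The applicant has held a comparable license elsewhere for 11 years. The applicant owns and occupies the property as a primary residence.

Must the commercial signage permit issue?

No — denied.

(1) all abutters consent — not satisfied.
(a) primary residence — holds.
(b) not (commercially zoned) — met.
(c) ≥100 ft from school — not met.
So (2) is not satisfied (T AND T AND F).
(3) hardship waiver — fails.
Overall: F OR F OR F → false.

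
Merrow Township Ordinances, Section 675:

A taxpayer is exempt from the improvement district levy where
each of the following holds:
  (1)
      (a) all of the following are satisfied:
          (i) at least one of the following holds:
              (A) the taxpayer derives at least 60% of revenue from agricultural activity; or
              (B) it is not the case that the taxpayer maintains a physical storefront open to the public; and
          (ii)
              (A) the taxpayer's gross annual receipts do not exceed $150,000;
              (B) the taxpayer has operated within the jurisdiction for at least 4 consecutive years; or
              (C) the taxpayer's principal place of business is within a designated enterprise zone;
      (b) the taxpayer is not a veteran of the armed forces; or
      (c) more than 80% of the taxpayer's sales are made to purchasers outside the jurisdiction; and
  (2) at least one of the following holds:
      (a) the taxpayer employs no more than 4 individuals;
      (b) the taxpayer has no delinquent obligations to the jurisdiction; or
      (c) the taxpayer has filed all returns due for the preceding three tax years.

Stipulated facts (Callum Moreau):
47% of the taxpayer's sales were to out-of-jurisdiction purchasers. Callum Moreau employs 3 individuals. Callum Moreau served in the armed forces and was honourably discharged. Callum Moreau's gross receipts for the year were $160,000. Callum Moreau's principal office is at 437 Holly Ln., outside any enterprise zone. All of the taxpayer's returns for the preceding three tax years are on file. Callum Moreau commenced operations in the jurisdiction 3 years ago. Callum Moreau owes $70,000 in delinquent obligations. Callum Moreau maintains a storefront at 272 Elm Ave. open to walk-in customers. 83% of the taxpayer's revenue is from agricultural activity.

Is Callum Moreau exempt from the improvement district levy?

No — not exempt.

(A) ≥60% agricultural — satisfied.
(B) not (has storefront) — fails.
So (i) is satisfied (T OR F).
(A) receipts ≤ $150,000 — fails.
(B) ≥ 4 yrs in jurisdiction — not satisfied.
(C) in enterprise zone — not met.
(ii) = F OR F OR F = false.
(a): T AND F → false.
(b) not (veteran) — fails.
(c) >80% out-of-jur. sales — not satisfied.
(1): F OR F OR F → false.
(a) ≤ 4 employees — satisfied.
(b) no delinquency — not met.
(c) returns current — met.
(2): T OR F OR T → true.
So Overall is not satisfied (F AND T).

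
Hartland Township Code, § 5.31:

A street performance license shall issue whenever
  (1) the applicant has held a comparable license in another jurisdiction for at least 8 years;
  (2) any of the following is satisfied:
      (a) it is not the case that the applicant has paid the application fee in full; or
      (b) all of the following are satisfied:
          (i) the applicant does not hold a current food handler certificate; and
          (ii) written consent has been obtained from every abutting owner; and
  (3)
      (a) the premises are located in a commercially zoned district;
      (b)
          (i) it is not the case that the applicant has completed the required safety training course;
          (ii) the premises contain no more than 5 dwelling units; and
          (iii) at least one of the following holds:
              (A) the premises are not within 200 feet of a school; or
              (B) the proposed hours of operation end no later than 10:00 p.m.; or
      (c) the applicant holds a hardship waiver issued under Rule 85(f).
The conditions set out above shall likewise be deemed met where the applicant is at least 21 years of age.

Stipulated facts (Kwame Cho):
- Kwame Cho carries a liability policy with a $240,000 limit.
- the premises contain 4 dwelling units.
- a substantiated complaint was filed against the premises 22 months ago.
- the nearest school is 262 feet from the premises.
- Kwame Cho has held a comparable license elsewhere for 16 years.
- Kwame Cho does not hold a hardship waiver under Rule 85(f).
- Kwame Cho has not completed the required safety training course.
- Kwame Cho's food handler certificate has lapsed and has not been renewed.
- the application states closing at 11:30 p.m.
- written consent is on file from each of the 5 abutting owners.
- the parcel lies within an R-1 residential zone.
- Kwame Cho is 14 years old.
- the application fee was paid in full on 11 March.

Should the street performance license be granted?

(1) prior license ≥ 8 yr — holds.
(a) not (fee paid) — fails.
(i) not (food handler cert.) — satisfied.
(ii) all abutters consent — holds.
(b) = T AND T = true.
So (2) is satisfied (F OR T).
(a) commercially zoned — not satisfied.
(i) not (safety training) — holds.
(ii) ≤ 5 units — satisfied.
(A) ≥200 ft from school — holds.
(B) closes by 10 p.m. — not satisfied.
(iii) = T OR F = true.
(b) = T AND T AND T = true.
(c) hardship waiver — not satisfied.
(3): F OR T OR F → true.
Overall: T AND T AND T → true.
Exception (age ≥ 21) — not satisfied.
Result: main true OR exception false → true.

Yes — granted.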